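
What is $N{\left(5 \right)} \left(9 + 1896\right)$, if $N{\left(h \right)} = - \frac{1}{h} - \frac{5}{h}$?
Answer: $-2286$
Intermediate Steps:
$N{\left(h \right)} = - \frac{6}{h}$
$N{\left(5 \right)} \left(9 + 1896\right) = - \frac{6}{5} \left(9 + 1896\right) = \left(-6\right) \frac{1}{5} \cdot 1905 = \left(- \frac{6}{5}\right) 1905 = -2286$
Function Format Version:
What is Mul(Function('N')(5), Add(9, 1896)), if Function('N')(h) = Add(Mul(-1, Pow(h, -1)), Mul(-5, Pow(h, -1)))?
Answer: -2286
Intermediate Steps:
Function('N')(h) = Mul(-6, Pow(h, -1))
Mul(Function('N')(5), Add(9, 1896)) = Mul(Mul(-6, Pow(5, -1)), Add(9, 1896)) = Mul(Mul(-6, Rational(1, 5)), 1905) = Mul(Rational(-6, 5), 1905) = -2286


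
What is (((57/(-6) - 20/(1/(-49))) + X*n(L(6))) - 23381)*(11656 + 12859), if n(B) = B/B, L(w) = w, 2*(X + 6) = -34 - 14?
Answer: -1100257715/2 ≈ -5.5013e+8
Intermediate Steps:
X = -30 (X = -6 + (-34 - 14)/2 = -6 + (½)*(-48) = -6 - 24 = -30)
n(B) = 1
(((57/(-6) - 20/(1/(-49))) + X*n(L(6))) - 23381)*(11656 + 12859) = (((57/(-6) - 20/(1/(-49))) - 30*1) - 23381)*(11656 + 12859) = (((57*(-⅙) - 20/(-1/49)) - 30) - 23381)*24515 = (((-19/2 - 20*(-49)) - 30) - 23381)*24515 = (((-19/2 + 980) - 30) - 23381)*24515 = ((1941/2 - 30) - 23381)*24515 = (1881/2 - 23381)*24515 = -44881/2*24515 = -1100257715/2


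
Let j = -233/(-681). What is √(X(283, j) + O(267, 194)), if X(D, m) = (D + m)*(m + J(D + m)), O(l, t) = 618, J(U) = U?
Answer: √37563580982/681 ≈ 284.60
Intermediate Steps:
j = 233/681 (j = -233*(-1/681) = 233/681 ≈ 0.34214)
X(D, m) = (D + m)*(D + 2*m) (X(D, m) = (D + m)*(m + (D + m)) = (D + m)*(D + 2*m))
√(X(283, j) + O(267, 194)) = √((283² + 2*(233/681)² + 3*283*(233/681)) + 618) = √((80089 + 2*(54289/463761) + 65939/227) + 618) = √((80089 + 108578/463761 + 65939/227) + 618) = √(37276976684/463761 + 618) = √(37563580982/463761) = √37563580982/681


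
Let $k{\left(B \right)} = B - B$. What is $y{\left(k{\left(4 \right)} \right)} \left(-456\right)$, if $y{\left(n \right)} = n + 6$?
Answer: $-2736$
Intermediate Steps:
$k{\left(B \right)} = 0$
$y{\left(n \right)} = 6 + n$
$y{\left(k{\left(4 \right)} \right)} \left(-456\right) = \left(6 + 0\right) \left(-456\right) = 6 \left(-456\right) = -2736$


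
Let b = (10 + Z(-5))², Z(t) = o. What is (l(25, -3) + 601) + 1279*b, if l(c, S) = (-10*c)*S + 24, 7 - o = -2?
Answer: 463094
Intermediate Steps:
o = 9 (o = 7 - 1*(-2) = 7 + 2 = 9)
l(c, S) = 24 - 10*S*c (l(c, S) = -10*S*c + 24 = 24 - 10*S*c)
Z(t) = 9
b = 361 (b = (10 + 9)² = 19² = 361)
(l(25, -3) + 601) + 1279*b = ((24 - 10*(-3)*25) + 601) + 1279*361 = ((24 + 750) + 601) + 461719 = (774 + 601) + 461719 = 1375 + 461719 = 463094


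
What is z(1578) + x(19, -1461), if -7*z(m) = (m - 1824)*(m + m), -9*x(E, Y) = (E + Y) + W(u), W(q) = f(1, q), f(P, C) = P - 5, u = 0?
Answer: 2332502/21 ≈ 1.1107e+5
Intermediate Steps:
f(P, C) = -5 + P
W(q) = -4 (W(q) = -5 + 1 = -4)
x(E, Y) = 4/9 - E/9 - Y/9 (x(E, Y) = -((E + Y) - 4)/9 = -(-4 + E + Y)/9 = 4/9 - E/9 - Y/9)
z(m) = -2*m*(-1824 + m)/7 (z(m) = -(m - 1824)*(m + m)/7 = -(-1824 + m)*2*m/7 = -2*m*(-1824 + m)/7)
z(1578) + x(19, -1461) = (2/7)*1578*(1824 - 1*1578) + (4/9 - ⅑*19 - ⅑*(-1461)) = (2/7)*1578*(1824 - 1578) + (4/9 - 19/9 + 487/3) = (2/7)*1578*246 + 482/3 = 776376/7 + 482/3 = 2332502/21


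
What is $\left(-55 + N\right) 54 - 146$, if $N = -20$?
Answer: $-4196$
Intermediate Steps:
$\left(-55 + N\right) 54 - 146 = \left(-55 - 20\right) 54 - 146 = \left(-75\right) 54 - 146 = -4050 - 146 = -4196$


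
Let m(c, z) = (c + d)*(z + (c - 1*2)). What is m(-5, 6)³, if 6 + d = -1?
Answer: 1728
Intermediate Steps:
d = -7 (d = -6 - 1 = -7)
m(c, z) = (-7 + c)*(-2 + c + z) (m(c, z) = (c - 7)*(z + (c - 1*2)) = (-7 + c)*(z + (c - 2)) = (-7 + c)*(z + (-2 + c)) = (-7 + c)*(-2 + c + z))
m(-5, 6)³ = (14 + (-5)² - 9*(-5) - 7*6 - 5*6)³ = (14 + 25 + 45 - 42 - 30)³ = 12³ = 1728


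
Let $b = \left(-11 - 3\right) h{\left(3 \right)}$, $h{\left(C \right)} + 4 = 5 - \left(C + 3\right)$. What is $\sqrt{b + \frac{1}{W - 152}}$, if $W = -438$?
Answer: $\frac{\sqrt{24366410}}{590} \approx 8.3665$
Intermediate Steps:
$h{\left(C \right)} = -2 - C$ ($h{\left(C \right)} = -4 - \left(-2 + C\right) = -2 - C$)
$b = 70$ ($b = \left(-11 - 3\right) \left(-2 - 3\right) = - 14 \left(-2 - 3\right) = \left(-14\right) \left(-5\right) = 70$)
$\sqrt{b + \frac{1}{W - 152}} = \sqrt{70 + \frac{1}{-438 - 152}} = \sqrt{70 + \frac{1}{-590}} = \sqrt{70 - \frac{1}{590}} = \sqrt{\frac{41299}{590}} = \frac{\sqrt{24366410}}{590}$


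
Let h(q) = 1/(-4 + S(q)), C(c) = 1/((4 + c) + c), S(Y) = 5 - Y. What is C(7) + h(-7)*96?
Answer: 217/18 ≈ 12.056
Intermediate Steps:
C(c) = 1/(4 + 2*c)
h(q) = 1/(1 - q) (h(q) = 1/(-4 + (5 - q)) = 1/(1 - q))
C(7) + h(-7)*96 = 1/(2*(2 + 7)) - 1/(-1 - 7)*96 = (1/2)/9 - 1/(-8)*96 = (1/2)*(1/9) - 1*(-1/8)*96 = 1/18 + (1/8)*96 = 1/18 + 12 = 217/18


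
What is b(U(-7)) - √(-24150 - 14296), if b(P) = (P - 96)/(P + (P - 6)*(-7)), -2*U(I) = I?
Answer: -185/42 - I*√38446 ≈ -4.4048 - 196.08*I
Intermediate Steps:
U(I) = -I/2
b(P) = (-96 + P)/(42 - 6*P) (b(P) = (-96 + P)/(P + (-6 + P)*(-7)) = (-96 + P)/(P + (42 - 7*P)) = (-96 + P)/(42 - 6*P))
b(U(-7)) - √(-24150 - 14296) = (96 - (-1)*(-7)/2)/(6*(-7 - ½*(-7))) - √(-24150 - 14296) = (96 - 1*7/2)/(6*(-7 + 7/2)) - √(-38446) = (96 - 7/2)/(6*(-7/2)) - I*√38446 = (⅙)*(-2/7)*(185/2) - I*√38446 = -185/42 - I*√38446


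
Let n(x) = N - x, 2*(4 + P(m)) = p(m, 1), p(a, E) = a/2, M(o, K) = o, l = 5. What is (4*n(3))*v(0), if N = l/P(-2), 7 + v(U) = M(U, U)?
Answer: 1036/9 ≈ 115.11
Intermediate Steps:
p(a, E) = a/2 (p(a, E) = a*(1/2) = a/2)
v(U) = -7 + U
P(m) = -4 + m/4 (P(m) = -4 + (m/2)/2 = -4 + m/4)
N = -10/9 (N = 5/(-4 + (1/4)*(-2)) = 5/(-4 - 1/2) = 5/(-9/2) = 5*(-2/9) = -10/9 ≈ -1.1111)
n(x) = -10/9 - x
(4*n(3))*v(0) = (4*(-10/9 - 1*3))*(-7 + 0) = (4*(-10/9 - 3))*(-7) = (4*(-37/9))*(-7) = -148/9*(-7) = 1036/9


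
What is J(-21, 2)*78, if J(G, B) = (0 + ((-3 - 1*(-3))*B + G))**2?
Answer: 34398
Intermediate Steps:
J(G, B) = G**2 (J(G, B) = (0 + ((-3 + 3)*B + G))**2 = (0 + (0*B + G))**2 = (0 + (0 + G))**2 = (0 + G)**2 = G**2)
J(-21, 2)*78 = (-21)**2*78 = 441*78 = 34398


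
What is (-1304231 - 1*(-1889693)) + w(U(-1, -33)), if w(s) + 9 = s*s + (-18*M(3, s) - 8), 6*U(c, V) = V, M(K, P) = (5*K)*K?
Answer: 2338661/4 ≈ 5.8467e+5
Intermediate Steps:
M(K, P) = 5*K²
U(c, V) = V/6
w(s) = -827 + s² (w(s) = -9 + (s*s + (-90*3² - 8)) = -9 + (s² + (-90*9 - 8)) = -9 + (s² + (-18*45 - 8)) = -9 + (s² + (-810 - 8)) = -9 + (s² - 818) = -9 + (-818 + s²) = -827 + s²)
(-1304231 - 1*(-1889693)) + w(U(-1, -33)) = (-1304231 - 1*(-1889693)) + (-827 + ((⅙)*(-33))²) = (-1304231 + 1889693) + (-827 + (-11/2)²) = 585462 + (-827 + 121/4) = 585462 - 3187/4 = 2338661/4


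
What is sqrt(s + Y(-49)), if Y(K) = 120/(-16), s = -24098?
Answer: I*sqrt(96422)/2 ≈ 155.26*I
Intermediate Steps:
Y(K) = -15/2 (Y(K) = 120*(-1/16) = -15/2)
sqrt(s + Y(-49)) = sqrt(-24098 - 15/2) = sqrt(-48211/2) = I*sqrt(96422)/2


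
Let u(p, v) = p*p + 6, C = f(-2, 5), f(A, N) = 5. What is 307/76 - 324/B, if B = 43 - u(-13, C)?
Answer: 5429/836 ≈ 6.4940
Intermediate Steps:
C = 5
u(p, v) = 6 + p² (u(p, v) = p² + 6 = 6 + p²)
B = -132 (B = 43 - (6 + (-13)²) = 43 - (6 + 169) = 43 - 1*175 = 43 - 175 = -132)
307/76 - 324/B = 307/76 - 324/(-132) = 307*(1/76) - 324*(-1/132) = 307/76 + 27/11 = 5429/836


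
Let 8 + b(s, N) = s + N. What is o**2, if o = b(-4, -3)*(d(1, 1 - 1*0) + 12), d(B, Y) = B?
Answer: 38025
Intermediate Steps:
b(s, N) = -8 + N + s (b(s, N) = -8 + (s + N) = -8 + (N + s) = -8 + N + s)
o = -195 (o = (-8 - 3 - 4)*(1 + 12) = -15*13 = -195)
o**2 = (-195)**2 = 38025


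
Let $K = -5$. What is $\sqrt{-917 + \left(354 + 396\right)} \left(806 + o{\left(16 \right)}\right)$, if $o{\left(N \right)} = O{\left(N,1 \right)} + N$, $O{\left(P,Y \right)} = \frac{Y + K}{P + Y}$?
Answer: $\frac{13970 i \sqrt{167}}{17} \approx 10620.0 i$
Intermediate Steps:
$O{\left(P,Y \right)} = \frac{-5 + Y}{P + Y}$ ($O{\left(P,Y \right)} = \frac{Y - 5}{P + Y} = \frac{-5 + Y}{P + Y}$)
$o{\left(N \right)} = N - \frac{4}{1 + N}$ ($o{\left(N \right)} = \frac{-5 + 1}{N + 1} + N = \frac{1}{1 + N} \left(-4\right) + N = - \frac{4}{1 + N} + N = N - \frac{4}{1 + N}$)
$\sqrt{-917 + \left(354 + 396\right)} \left(806 + o{\left(16 \right)}\right) = \sqrt{-917 + \left(354 + 396\right)} \left(806 + \frac{-4 + 16 \left(1 + 16\right)}{1 + 16}\right) = \sqrt{-917 + 750} \left(806 + \frac{-4 + 16 \cdot 17}{17}\right) = \sqrt{-167} \left(806 + \frac{-4 + 272}{17}\right) = i \sqrt{167} \left(806 + \frac{1}{17} \cdot 268\right) = i \sqrt{167} \left(806 + \frac{268}{17}\right) = i \sqrt{167} \cdot \frac{13970}{17} = \frac{13970 i \sqrt{167}}{17}$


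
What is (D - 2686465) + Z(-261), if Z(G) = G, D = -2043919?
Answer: -4730645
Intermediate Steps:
(D - 2686465) + Z(-261) = (-2043919 - 2686465) - 261 = -4730384 - 261 = -4730645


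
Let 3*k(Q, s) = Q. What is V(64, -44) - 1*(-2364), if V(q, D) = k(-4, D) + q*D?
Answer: -1360/3 ≈ -453.33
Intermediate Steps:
k(Q, s) = Q/3
V(q, D) = -4/3 + D*q (V(q, D) = (1/3)*(-4) + q*D = -4/3 + D*q)
V(64, -44) - 1*(-2364) = (-4/3 - 44*64) - 1*(-2364) = (-4/3 - 2816) + 2364 = -8452/3 + 2364 = -1360/3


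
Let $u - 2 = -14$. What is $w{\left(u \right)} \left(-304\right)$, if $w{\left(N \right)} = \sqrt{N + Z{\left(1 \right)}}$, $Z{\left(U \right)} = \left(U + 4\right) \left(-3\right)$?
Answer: $- 912 i \sqrt{3} \approx - 1579.6 i$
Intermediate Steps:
$u = -12$ ($u = 2 - 14 = -12$)
$Z{\left(U \right)} = -12 - 3 U$ ($Z{\left(U \right)} = \left(4 + U\right) \left(-3\right) = -12 - 3 U$)
$w{\left(N \right)} = \sqrt{-15 + N}$ ($w{\left(N \right)} = \sqrt{N - 15} = \sqrt{-15 + N}$)
$w{\left(u \right)} \left(-304\right) = \sqrt{-15 - 12} \left(-304\right) = \sqrt{-27} \left(-304\right) = 3 i \sqrt{3} \left(-304\right) = - 912 i \sqrt{3}$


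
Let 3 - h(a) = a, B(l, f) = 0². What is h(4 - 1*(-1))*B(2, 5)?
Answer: 0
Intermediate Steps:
B(l, f) = 0
h(a) = 3 - a
h(4 - 1*(-1))*B(2, 5) = (3 - (4 - 1*(-1)))*0 = (3 - (4 + 1))*0 = (3 - 1*5)*0 = (3 - 5)*0 = -2*0 = 0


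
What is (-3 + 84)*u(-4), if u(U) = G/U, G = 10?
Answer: -405/2 ≈ -202.50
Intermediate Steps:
u(U) = 10/U
(-3 + 84)*u(-4) = (-3 + 84)*(10/(-4)) = 81*(10*(-¼)) = 81*(-5/2) = -405/2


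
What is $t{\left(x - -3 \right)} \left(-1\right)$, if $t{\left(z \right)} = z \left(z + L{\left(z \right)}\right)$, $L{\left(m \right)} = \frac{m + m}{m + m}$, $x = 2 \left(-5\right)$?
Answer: $-42$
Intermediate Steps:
$x = -10$
$L{\left(m \right)} = 1$ ($L{\left(m \right)} = \frac{2 m}{2 m} = 2 m \frac{1}{2 m} = 1$)
$t{\left(z \right)} = z \left(1 + z\right)$ ($t{\left(z \right)} = z \left(z + 1\right) = z \left(1 + z\right)$)
$t{\left(x - -3 \right)} \left(-1\right) = \left(-10 - -3\right) \left(1 - 7\right) \left(-1\right) = \left(-10 + 3\right) \left(1 + \left(-10 + 3\right)\right) \left(-1\right) = - 7 \left(1 - 7\right) \left(-1\right) = \left(-7\right) \left(-6\right) \left(-1\right) = 42 \left(-1\right) = -42$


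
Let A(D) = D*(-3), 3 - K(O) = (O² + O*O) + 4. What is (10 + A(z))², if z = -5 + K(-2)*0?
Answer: 625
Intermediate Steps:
K(O) = -1 - 2*O² (K(O) = 3 - ((O² + O*O) + 4) = 3 - ((O² + O²) + 4) = 3 - (2*O² + 4) = 3 - (4 + 2*O²) = 3 + (-4 - 2*O²) = -1 - 2*O²)
z = -5 (z = -5 + (-1 - 2*(-2)²)*0 = -5 + (-1 - 2*4)*0 = -5 + (-1 - 8)*0 = -5 - 9*0 = -5 + 0 = -5)
A(D) = -3*D
(10 + A(z))² = (10 - 3*(-5))² = (10 + 15)² = 25² = 625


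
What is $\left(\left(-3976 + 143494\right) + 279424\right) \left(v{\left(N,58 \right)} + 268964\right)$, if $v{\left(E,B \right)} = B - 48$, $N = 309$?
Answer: $112684505508$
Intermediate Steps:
$v{\left(E,B \right)} = -48 + B$
$\left(\left(-3976 + 143494\right) + 279424\right) \left(v{\left(N,58 \right)} + 268964\right) = \left(\left(-3976 + 143494\right) + 279424\right) \left(\left(-48 + 58\right) + 268964\right) = \left(139518 + 279424\right) \left(10 + 268964\right) = 418942 \cdot 268974 = 112684505508$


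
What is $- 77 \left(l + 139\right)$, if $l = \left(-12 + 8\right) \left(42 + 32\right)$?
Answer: $12089$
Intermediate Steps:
$l = -296$ ($l = \left(-4\right) 74 = -296$)
$- 77 \left(l + 139\right) = - 77 \left(-296 + 139\right) = \left(-77\right) \left(-157\right) = 12089$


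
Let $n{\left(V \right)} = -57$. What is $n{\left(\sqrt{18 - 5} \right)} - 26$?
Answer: $-83$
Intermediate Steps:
$n{\left(\sqrt{18 - 5} \right)} - 26 = -57 - 26 = -83$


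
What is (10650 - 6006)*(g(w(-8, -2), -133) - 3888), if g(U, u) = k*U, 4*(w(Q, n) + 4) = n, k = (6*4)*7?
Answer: -21566736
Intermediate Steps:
k = 168 (k = 24*7 = 168)
w(Q, n) = -4 + n/4
g(U, u) = 168*U
(10650 - 6006)*(g(w(-8, -2), -133) - 3888) = (10650 - 6006)*(168*(-4 + (¼)*(-2)) - 3888) = 4644*(168*(-4 - ½) - 3888) = 4644*(168*(-9/2) - 3888) = 4644*(-756 - 3888) = 4644*(-4644) = -21566736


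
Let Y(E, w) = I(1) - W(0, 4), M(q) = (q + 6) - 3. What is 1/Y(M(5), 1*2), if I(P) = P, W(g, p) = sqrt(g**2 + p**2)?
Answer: -1/3 ≈ -0.33333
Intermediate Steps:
M(q) = 3 + q (M(q) = (6 + q) - 3 = 3 + q)
Y(E, w) = -3 (Y(E, w) = 1 - sqrt(0**2 + 4**2) = 1 - sqrt(0 + 16) = 1 - sqrt(16) = 1 - 1*4 = 1 - 4 = -3)
1/Y(M(5), 1*2) = 1/(-3) = -1/3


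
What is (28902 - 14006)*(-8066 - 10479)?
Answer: -276246320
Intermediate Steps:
(28902 - 14006)*(-8066 - 10479) = 14896*(-18545) = -276246320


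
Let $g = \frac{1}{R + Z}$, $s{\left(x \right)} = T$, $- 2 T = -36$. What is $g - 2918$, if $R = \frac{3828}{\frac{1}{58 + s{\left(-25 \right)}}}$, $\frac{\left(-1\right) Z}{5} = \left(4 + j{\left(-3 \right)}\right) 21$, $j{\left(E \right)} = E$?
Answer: $- \frac{848621513}{290823} \approx -2918.0$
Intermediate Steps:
$T = 18$ ($T = \left(- \frac{1}{2}\right) \left(-36\right) = 18$)
$s{\left(x \right)} = 18$
$Z = -105$ ($Z = - 5 \left(4 - 3\right) 21 = - 5 \cdot 1 \cdot 21 = \left(-5\right) 21 = -105$)
$R = 290928$ ($R = \frac{3828}{\frac{1}{58 + 18}} = \frac{3828}{\frac{1}{76}} = 3828 \frac{1}{\frac{1}{76}} = 3828 \cdot 76 = 290928$)
$g = \frac{1}{290823}$ ($g = \frac{1}{290928 - 105} = \frac{1}{290823} \approx 3.4385 \cdot 10^{-6}$)
$g - 2918 = \frac{1}{290823} - 2918 = - \frac{848621513}{290823}$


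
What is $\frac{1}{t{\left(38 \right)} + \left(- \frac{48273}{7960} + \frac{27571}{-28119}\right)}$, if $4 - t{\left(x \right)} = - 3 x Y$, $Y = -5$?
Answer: $- \frac{223827240}{128263071487} \approx -0.0017451$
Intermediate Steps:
$t{\left(x \right)} = 4 - 15 x$ ($t{\left(x \right)} = 4 - - 3 x \left(-5\right) = 4 - 15 x$)
$\frac{1}{t{\left(38 \right)} + \left(- \frac{48273}{7960} + \frac{27571}{-28119}\right)} = \frac{1}{\left(4 - 570\right) + \left(- \frac{48273}{7960} + \frac{27571}{-28119}\right)} = \frac{1}{\left(4 - 570\right) + \left(\left(-48273\right) \frac{1}{7960} + 27571 \left(- \frac{1}{28119}\right)\right)} = \frac{1}{-566 - \frac{1576853647}{223827240}} = \frac{1}{- \frac{128263071487}{223827240}} = - \frac{223827240}{128263071487}$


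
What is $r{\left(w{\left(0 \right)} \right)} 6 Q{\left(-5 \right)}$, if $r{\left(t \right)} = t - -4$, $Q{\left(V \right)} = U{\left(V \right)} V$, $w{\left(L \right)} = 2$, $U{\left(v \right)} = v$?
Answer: $900$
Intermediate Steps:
$Q{\left(V \right)} = V^{2}$ ($Q{\left(V \right)} = V V = V^{2}$)
$r{\left(t \right)} = 4 + t$ ($r{\left(t \right)} = t + 4 = 4 + t$)
$r{\left(w{\left(0 \right)} \right)} 6 Q{\left(-5 \right)} = \left(4 + 2\right) 6 \left(-5\right)^{2} = 6 \cdot 6 \cdot 25 = 36 \cdot 25 = 900$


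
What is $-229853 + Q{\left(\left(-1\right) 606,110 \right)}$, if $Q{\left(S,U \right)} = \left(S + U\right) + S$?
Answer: $-230955$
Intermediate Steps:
$Q{\left(S,U \right)} = U + 2 S$
$-229853 + Q{\left(\left(-1\right) 606,110 \right)} = -229853 + \left(110 + 2 \left(\left(-1\right) 606\right)\right) = -229853 + \left(110 + 2 \left(-606\right)\right) = -229853 + \left(110 - 1212\right) = -229853 - 1102 = -230955$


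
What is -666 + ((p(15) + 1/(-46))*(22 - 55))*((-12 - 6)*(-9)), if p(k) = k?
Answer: -1857015/23 ≈ -80740.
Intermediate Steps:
-666 + ((p(15) + 1/(-46))*(22 - 55))*((-12 - 6)*(-9)) = -666 + ((15 + 1/(-46))*(22 - 55))*((-12 - 6)*(-9)) = -666 + ((15 - 1/46)*(-33))*(-18*(-9)) = -666 + ((689/46)*(-33))*162 = -666 - 22737/46*162 = -666 - 1841697/23 = -1857015/23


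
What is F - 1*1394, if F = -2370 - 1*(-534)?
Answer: -3230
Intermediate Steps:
F = -1836 (F = -2370 + 534 = -1836)
F - 1*1394 = -1836 - 1*1394 = -1836 - 1394 = -3230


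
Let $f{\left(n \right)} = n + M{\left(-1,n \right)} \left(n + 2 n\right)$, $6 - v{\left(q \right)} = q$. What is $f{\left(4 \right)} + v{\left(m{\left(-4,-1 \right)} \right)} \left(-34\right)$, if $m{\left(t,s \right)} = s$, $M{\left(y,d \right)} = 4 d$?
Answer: $-42$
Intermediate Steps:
$v{\left(q \right)} = 6 - q$
$f{\left(n \right)} = n + 12 n^{2}$ ($f{\left(n \right)} = n + 4 n \left(n + 2 n\right) = n + 4 n 3 n = n + 12 n^{2}$)
$f{\left(4 \right)} + v{\left(m{\left(-4,-1 \right)} \right)} \left(-34\right) = 4 \left(1 + 12 \cdot 4\right) + \left(6 - -1\right) \left(-34\right) = 4 \left(1 + 48\right) + \left(6 + 1\right) \left(-34\right) = 4 \cdot 49 + 7 \left(-34\right) = 196 - 238 = -42$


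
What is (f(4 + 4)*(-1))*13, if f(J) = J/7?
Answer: -104/7 ≈ -14.857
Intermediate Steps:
f(J) = J/7 (f(J) = J*(1/7) = J/7)
(f(4 + 4)*(-1))*13 = (((4 + 4)/7)*(-1))*13 = (((1/7)*8)*(-1))*13 = ((8/7)*(-1))*13 = -8/7*13 = -104/7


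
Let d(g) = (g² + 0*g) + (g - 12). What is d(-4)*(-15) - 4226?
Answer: -4226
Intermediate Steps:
d(g) = -12 + g + g² (d(g) = (g² + 0) + (-12 + g) = g² + (-12 + g) = -12 + g + g²)
d(-4)*(-15) - 4226 = (-12 - 4 + (-4)²)*(-15) - 4226 = (-12 - 4 + 16)*(-15) - 4226 = 0*(-15) - 4226 = 0 - 4226 = -4226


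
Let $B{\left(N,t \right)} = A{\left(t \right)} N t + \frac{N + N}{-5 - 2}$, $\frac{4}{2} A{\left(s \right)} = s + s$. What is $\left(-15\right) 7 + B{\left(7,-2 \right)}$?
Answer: $-79$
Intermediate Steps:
$A{\left(s \right)} = s$ ($A{\left(s \right)} = \frac{s + s}{2} = \frac{2 s}{2} = s$)
$B{\left(N,t \right)} = - \frac{2 N}{7} + N t^{2}$ ($B{\left(N,t \right)} = t N t + \frac{N + N}{-5 - 2} = N t t + \frac{2 N}{-7} = N t^{2} + 2 N \left(- \frac{1}{7}\right) = N t^{2} - \frac{2 N}{7} = - \frac{2 N}{7} + N t^{2}$)
$\left(-15\right) 7 + B{\left(7,-2 \right)} = \left(-15\right) 7 + \frac{1}{7} \cdot 7 \left(-2 + 7 \left(-2\right)^{2}\right) = -105 + \frac{1}{7} \cdot 7 \left(-2 + 7 \cdot 4\right) = -105 + \frac{1}{7} \cdot 7 \left(-2 + 28\right) = -105 + \frac{1}{7} \cdot 7 \cdot 26 = -105 + 26 = -79$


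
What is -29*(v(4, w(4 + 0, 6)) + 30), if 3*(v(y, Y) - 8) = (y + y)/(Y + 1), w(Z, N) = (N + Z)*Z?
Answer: -135778/123 ≈ -1103.9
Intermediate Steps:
w(Z, N) = Z*(N + Z)
v(y, Y) = 8 + 2*y/(3*(1 + Y)) (v(y, Y) = 8 + ((y + y)/(Y + 1))/3 = 8 + ((2*y)/(1 + Y))/3 = 8 + (2*y/(1 + Y))/3 = 8 + 2*y/(3*(1 + Y)))
-29*(v(4, w(4 + 0, 6)) + 30) = -29*(2*(12 + 4 + 12*((4 + 0)*(6 + (4 + 0))))/(3*(1 + (4 + 0)*(6 + (4 + 0)))) + 30) = -29*(2*(12 + 4 + 12*(4*(6 + 4)))/(3*(1 + 4*(6 + 4))) + 30) = -29*(2*(12 + 4 + 12*(4*10))/(3*(1 + 4*10)) + 30) = -29*(2*(12 + 4 + 12*40)/(3*(1 + 40)) + 30) = -29*((⅔)*(12 + 4 + 480)/41 + 30) = -29*((⅔)*(1/41)*496 + 30) = -29*(992/123 + 30) = -29*4682/123 = -135778/123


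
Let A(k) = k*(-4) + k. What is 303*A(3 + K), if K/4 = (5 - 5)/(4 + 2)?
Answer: -2727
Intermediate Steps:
K = 0 (K = 4*((5 - 5)/(4 + 2)) = 4*(0/6) = 4*(0*(⅙)) = 4*0 = 0)
A(k) = -3*k (A(k) = -4*k + k = -3*k)
303*A(3 + K) = 303*(-3*(3 + 0)) = 303*(-3*3) = 303*(-9) = -2727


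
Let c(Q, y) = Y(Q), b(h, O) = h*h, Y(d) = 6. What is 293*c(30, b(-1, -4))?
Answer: 1758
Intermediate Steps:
b(h, O) = h²
c(Q, y) = 6
293*c(30, b(-1, -4)) = 293*6 = 1758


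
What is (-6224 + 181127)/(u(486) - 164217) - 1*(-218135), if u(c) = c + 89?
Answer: 35695872767/163642 ≈ 2.1813e+5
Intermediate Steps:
u(c) = 89 + c
(-6224 + 181127)/(u(486) - 164217) - 1*(-218135) = (-6224 + 181127)/((89 + 486) - 164217) - 1*(-218135) = 174903/(575 - 164217) + 218135 = 174903/(-163642) + 218135 = 174903*(-1/163642) + 218135 = -174903/163642 + 218135 = 35695872767/163642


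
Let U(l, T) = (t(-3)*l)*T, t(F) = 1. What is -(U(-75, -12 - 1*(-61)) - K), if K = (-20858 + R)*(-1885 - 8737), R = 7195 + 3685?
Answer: 105989991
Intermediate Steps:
R = 10880
U(l, T) = T*l (U(l, T) = (1*l)*T = l*T = T*l)
K = 105986316 (K = (-20858 + 10880)*(-1885 - 8737) = -9978*(-10622) = 105986316)
-(U(-75, -12 - 1*(-61)) - K) = -((-12 - 1*(-61))*(-75) - 1*105986316) = -((-12 + 61)*(-75) - 105986316) = -(49*(-75) - 105986316) = -(-3675 - 105986316) = -1*(-105989991) = 105989991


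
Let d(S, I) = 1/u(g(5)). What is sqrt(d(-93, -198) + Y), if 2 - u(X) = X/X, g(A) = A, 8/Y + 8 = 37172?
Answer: sqrt(86341263)/9291 ≈ 1.0001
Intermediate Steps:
Y = 2/9291 (Y = 8/(-8 + 37172) = 8/37164 = 8*(1/37164) = 2/9291 ≈ 0.00021526)
u(X) = 1 (u(X) = 2 - X/X = 2 - 1*1 = 2 - 1 = 1)
d(S, I) = 1 (d(S, I) = 1/1 = 1)
sqrt(d(-93, -198) + Y) = sqrt(1 + 2/9291) = sqrt(9293/9291) = sqrt(86341263)/9291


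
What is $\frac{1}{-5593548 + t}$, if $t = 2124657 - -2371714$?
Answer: $- \frac{1}{1097177} \approx -9.1143 \cdot 10^{-7}$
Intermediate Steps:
$t = 4496371$ ($t = 2124657 + 2371714 = 4496371$)
$\frac{1}{-5593548 + t} = \frac{1}{-5593548 + 4496371} = \frac{1}{-1097177} = - \frac{1}{1097177}$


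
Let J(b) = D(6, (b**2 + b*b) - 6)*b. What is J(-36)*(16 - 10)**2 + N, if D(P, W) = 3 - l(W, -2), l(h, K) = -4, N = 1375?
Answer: -7697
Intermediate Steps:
D(P, W) = 7 (D(P, W) = 3 - 1*(-4) = 3 + 4 = 7)
J(b) = 7*b
J(-36)*(16 - 10)**2 + N = (7*(-36))*(16 - 10)**2 + 1375 = -252*6**2 + 1375 = -252*36 + 1375 = -9072 + 1375 = -7697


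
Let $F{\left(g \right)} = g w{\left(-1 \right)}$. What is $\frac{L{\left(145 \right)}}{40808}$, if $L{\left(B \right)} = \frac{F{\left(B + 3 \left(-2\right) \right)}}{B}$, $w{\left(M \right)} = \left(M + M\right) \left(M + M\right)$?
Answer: $\frac{139}{1479290} \approx 9.3964 \cdot 10^{-5}$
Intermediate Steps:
$w{\left(M \right)} = 4 M^{2}$ ($w{\left(M \right)} = 2 M 2 M = 4 M^{2}$)
$F{\left(g \right)} = 4 g$ ($F{\left(g \right)} = g 4 \left(-1\right)^{2} = g 4 \cdot 1 = g 4 = 4 g$)
$L{\left(B \right)} = \frac{-24 + 4 B}{B}$ ($L{\left(B \right)} = \frac{4 \left(B + 3 \left(-2\right)\right)}{B} = \frac{4 \left(B - 6\right)}{B} = \frac{4 \left(-6 + B\right)}{B} = \frac{-24 + 4 B}{B}$)
$\frac{L{\left(145 \right)}}{40808} = \frac{4 - \frac{24}{145}}{40808} = \left(4 - \frac{24}{145}\right) \frac{1}{40808} = \frac{556}{145} \cdot \frac{1}{40808} = \frac{139}{1479290}$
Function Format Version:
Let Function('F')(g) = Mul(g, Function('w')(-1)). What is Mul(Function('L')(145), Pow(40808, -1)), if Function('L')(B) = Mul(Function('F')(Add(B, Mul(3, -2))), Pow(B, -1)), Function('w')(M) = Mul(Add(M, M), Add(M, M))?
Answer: Rational(139, 1479290) ≈ 9.3964e-5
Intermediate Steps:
Function('w')(M) = Mul(4, Pow(M, 2)) (Function('w')(M) = Mul(Mul(2, M), Mul(2, M)) = Mul(4, Pow(M, 2)))
Function('F')(g) = Mul(4, g) (Function('F')(g) = Mul(g, Mul(4, Pow(-1, 2))) = Mul(g, Mul(4, 1)) = Mul(g, 4) = Mul(4, g))
Function('L')(B) = Mul(Pow(B, -1), Add(-24, Mul(4, B))) (Function('L')(B) = Mul(Mul(4, Add(B, Mul(3, -2))), Pow(B, -1)) = Mul(Mul(4, Add(B, -6)), Pow(B, -1)) = Mul(Mul(4, Add(-6, B)), Pow(B, -1)) = Mul(Add(-24, Mul(4, B)), Pow(B, -1)) = Mul(Pow(B, -1), Add(-24, Mul(4, B))))
Mul(Function('L')(145), Pow(40808, -1)) = Mul(Add(4, Mul(-24, Pow(145, -1))), Pow(40808, -1)) = Mul(Add(4, Mul(-24, Rational(1, 145))), Rational(1, 40808)) = Mul(Add(4, Rational(-24, 145)), Rational(1, 40808)) = Mul(Rational(556, 145), Rational(1, 40808)) = Rational(139, 1479290)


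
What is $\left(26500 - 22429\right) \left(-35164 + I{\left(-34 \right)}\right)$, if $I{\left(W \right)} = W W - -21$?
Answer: $-138361077$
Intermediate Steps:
$I{\left(W \right)} = 21 + W^{2}$ ($I{\left(W \right)} = W^{2} + 21 = 21 + W^{2}$)
$\left(26500 - 22429\right) \left(-35164 + I{\left(-34 \right)}\right) = \left(26500 - 22429\right) \left(-35164 + \left(21 + \left(-34\right)^{2}\right)\right) = 4071 \left(-35164 + \left(21 + 1156\right)\right) = 4071 \left(-35164 + 1177\right) = 4071 \left(-33987\right) = -138361077$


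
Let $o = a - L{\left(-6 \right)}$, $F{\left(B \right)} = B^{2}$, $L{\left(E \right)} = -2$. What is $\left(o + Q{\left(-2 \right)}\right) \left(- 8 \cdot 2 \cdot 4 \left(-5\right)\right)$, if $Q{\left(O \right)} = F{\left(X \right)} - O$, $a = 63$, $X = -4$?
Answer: $26560$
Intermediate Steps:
$Q{\left(O \right)} = 16 - O$ ($Q{\left(O \right)} = \left(-4\right)^{2} - O = 16 - O$)
$o = 65$ ($o = 63 - -2 = 63 + 2 = 65$)
$\left(o + Q{\left(-2 \right)}\right) \left(- 8 \cdot 2 \cdot 4 \left(-5\right)\right) = \left(65 + \left(16 - -2\right)\right) \left(- 8 \cdot 2 \cdot 4 \left(-5\right)\right) = \left(65 + \left(16 + 2\right)\right) \left(- 8 \cdot 8 \left(-5\right)\right) = \left(65 + 18\right) \left(\left(-8\right) \left(-40\right)\right) = 83 \cdot 320 = 26560$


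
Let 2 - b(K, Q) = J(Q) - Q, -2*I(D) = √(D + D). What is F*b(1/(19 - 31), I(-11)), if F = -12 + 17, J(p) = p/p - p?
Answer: 5 - 5*I*√22 ≈ 5.0 - 23.452*I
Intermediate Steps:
J(p) = 1 - p
I(D) = -√2*√D/2 (I(D) = -√(D + D)/2 = -√2*√D/2)
F = 5
b(K, Q) = 1 + 2*Q (b(K, Q) = 2 - ((1 - Q) - Q) = 2 - (1 - 2*Q) = 2 + (-1 + 2*Q) = 1 + 2*Q)
F*b(1/(19 - 31), I(-11)) = 5*(1 + 2*(-√2*√(-11)/2)) = 5*(1 + 2*(-√2*I*√11/2)) = 5*(1 + 2*(-I*√22/2)) = 5*(1 - I*√22) = 5 - 5*I*√22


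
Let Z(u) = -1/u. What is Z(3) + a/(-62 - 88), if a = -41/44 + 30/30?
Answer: -2203/6600 ≈ -0.33379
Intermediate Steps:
a = 3/44 (a = -41*1/44 + 30*(1/30) = -41/44 + 1 = 3/44 ≈ 0.068182)
Z(3) + a/(-62 - 88) = -1/3 + (3/44)/(-62 - 88) = -1*⅓ + (3/44)/(-150) = -⅓ - 1/150*3/44 = -⅓ - 1/2200 = -2203/6600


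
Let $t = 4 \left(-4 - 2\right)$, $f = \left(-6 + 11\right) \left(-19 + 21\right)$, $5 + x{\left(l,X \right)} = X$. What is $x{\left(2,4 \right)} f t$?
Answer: $240$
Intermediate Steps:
$x{\left(l,X \right)} = -5 + X$
$f = 10$ ($f = 5 \cdot 2 = 10$)
$t = -24$ ($t = 4 \left(-6\right) = -24$)
$x{\left(2,4 \right)} f t = \left(-5 + 4\right) 10 \left(-24\right) = \left(-1\right) 10 \left(-24\right) = \left(-10\right) \left(-24\right) = 240$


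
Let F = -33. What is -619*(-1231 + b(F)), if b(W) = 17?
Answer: 751466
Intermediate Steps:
-619*(-1231 + b(F)) = -619*(-1231 + 17) = -619*(-1214) = 751466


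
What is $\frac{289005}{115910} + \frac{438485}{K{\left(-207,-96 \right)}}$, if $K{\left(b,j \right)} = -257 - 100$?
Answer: $- \frac{10144324313}{8275974} \approx -1225.8$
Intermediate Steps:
$K{\left(b,j \right)} = -357$ ($K{\left(b,j \right)} = -257 - 100 = -357$)
$\frac{289005}{115910} + \frac{438485}{K{\left(-207,-96 \right)}} = \frac{289005}{115910} + \frac{438485}{-357} = 289005 \cdot \frac{1}{115910} + 438485 \left(- \frac{1}{357}\right) = \frac{57801}{23182} - \frac{438485}{357} = - \frac{10144324313}{8275974}$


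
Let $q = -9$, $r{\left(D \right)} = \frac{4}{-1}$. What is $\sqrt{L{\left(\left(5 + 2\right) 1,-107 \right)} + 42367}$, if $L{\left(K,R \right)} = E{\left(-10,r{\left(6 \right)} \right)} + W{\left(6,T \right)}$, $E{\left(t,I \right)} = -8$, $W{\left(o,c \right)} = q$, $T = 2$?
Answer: $55 \sqrt{14} \approx 205.79$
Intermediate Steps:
$r{\left(D \right)} = -4$ ($r{\left(D \right)} = 4 \left(-1\right) = -4$)
$W{\left(o,c \right)} = -9$
$L{\left(K,R \right)} = -17$ ($L{\left(K,R \right)} = -8 - 9 = -17$)
$\sqrt{L{\left(\left(5 + 2\right) 1,-107 \right)} + 42367} = \sqrt{-17 + 42367} = \sqrt{42350} = 55 \sqrt{14}$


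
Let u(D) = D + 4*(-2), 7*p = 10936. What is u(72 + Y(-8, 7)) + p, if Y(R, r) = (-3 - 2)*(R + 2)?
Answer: 11594/7 ≈ 1656.3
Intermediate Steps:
Y(R, r) = -10 - 5*R (Y(R, r) = -5*(2 + R) = -10 - 5*R)
p = 10936/7 (p = (⅐)*10936 = 10936/7 ≈ 1562.3)
u(D) = -8 + D (u(D) = D - 8 = -8 + D)
u(72 + Y(-8, 7)) + p = (-8 + (72 + (-10 - 5*(-8)))) + 10936/7 = (-8 + (72 + (-10 + 40))) + 10936/7 = (-8 + (72 + 30)) + 10936/7 = (-8 + 102) + 10936/7 = 94 + 10936/7 = 11594/7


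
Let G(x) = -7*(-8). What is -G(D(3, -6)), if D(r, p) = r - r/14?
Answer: -56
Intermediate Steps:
D(r, p) = 13*r/14 (D(r, p) = r - r/14 = 13*r/14)
G(x) = 56
-G(D(3, -6)) = -1*56 = -56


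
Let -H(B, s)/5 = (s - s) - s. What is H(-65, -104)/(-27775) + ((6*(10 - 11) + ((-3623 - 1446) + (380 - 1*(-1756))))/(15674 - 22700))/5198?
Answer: 3814525537/202874977140 ≈ 0.018802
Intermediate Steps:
H(B, s) = 5*s (H(B, s) = -5*((s - s) - s) = -5*(0 - s) = -(-5)*s = 5*s)
H(-65, -104)/(-27775) + ((6*(10 - 11) + ((-3623 - 1446) + (380 - 1*(-1756))))/(15674 - 22700))/5198 = (5*(-104))/(-27775) + ((6*(10 - 11) + ((-3623 - 1446) + (380 - 1*(-1756))))/(15674 - 22700))/5198 = -520*(-1/27775) + ((6*(-1) + (-5069 + (380 + 1756)))/(-7026))*(1/5198) = 104/5555 + ((-6 + (-5069 + 2136))*(-1/7026))*(1/5198) = 104/5555 + ((-6 - 2933)*(-1/7026))*(1/5198) = 104/5555 - 2939*(-1/7026)*(1/5198) = 104/5555 + (2939/7026)*(1/5198) = 104/5555 + 2939/36521148 = 3814525537/202874977140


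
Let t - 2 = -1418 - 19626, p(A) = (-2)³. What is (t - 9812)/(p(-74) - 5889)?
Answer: 30854/5897 ≈ 5.2322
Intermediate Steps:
p(A) = -8
t = -21042 (t = 2 + (-1418 - 19626) = 2 - 21044 = -21042)
(t - 9812)/(p(-74) - 5889) = (-21042 - 9812)/(-8 - 5889) = -30854/(-5897) = -30854*(-1/5897) = 30854/5897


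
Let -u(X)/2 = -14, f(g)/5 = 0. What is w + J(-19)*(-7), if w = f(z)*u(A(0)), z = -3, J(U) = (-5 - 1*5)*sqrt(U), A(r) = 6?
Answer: 70*I*sqrt(19) ≈ 305.12*I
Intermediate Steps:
J(U) = -10*sqrt(U) (J(U) = (-5 - 5)*sqrt(U) = -10*sqrt(U))
f(g) = 0 (f(g) = 5*0 = 0)
u(X) = 28 (u(X) = -2*(-14) = 28)
w = 0 (w = 0*28 = 0)
w + J(-19)*(-7) = 0 - 10*I*sqrt(19)*(-7) = 0 + 70*I*sqrt(19) = 70*I*sqrt(19)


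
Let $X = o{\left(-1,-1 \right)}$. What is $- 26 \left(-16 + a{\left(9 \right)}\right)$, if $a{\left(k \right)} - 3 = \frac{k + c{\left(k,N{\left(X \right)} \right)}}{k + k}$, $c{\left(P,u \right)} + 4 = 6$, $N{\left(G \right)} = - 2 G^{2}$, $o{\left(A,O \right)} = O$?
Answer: $\frac{2899}{9} \approx 322.11$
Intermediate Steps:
$X = -1$
$c{\left(P,u \right)} = 2$ ($c{\left(P,u \right)} = -4 + 6 = 2$)
$a{\left(k \right)} = 3 + \frac{2 + k}{2 k}$ ($a{\left(k \right)} = 3 + \frac{k + 2}{k + k} = 3 + \frac{2 + k}{2 k}$)
$- 26 \left(-16 + a{\left(9 \right)}\right) = - 26 \left(-16 + \left(\frac{7}{2} + \frac{1}{9}\right)\right) = - 26 \left(-16 + \frac{65}{18}\right) = \left(-26\right) \left(- \frac{223}{18}\right) = \frac{2899}{9}$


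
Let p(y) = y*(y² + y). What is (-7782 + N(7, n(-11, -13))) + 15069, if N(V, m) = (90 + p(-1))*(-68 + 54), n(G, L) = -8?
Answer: 6027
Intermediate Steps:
p(y) = y*(y + y²)
N(V, m) = -1260 (N(V, m) = (90 + (-1)²*(1 - 1))*(-68 + 54) = (90 + 1*0)*(-14) = (90 + 0)*(-14) = 90*(-14) = -1260)
(-7782 + N(7, n(-11, -13))) + 15069 = (-7782 - 1260) + 15069 = -9042 + 15069 = 6027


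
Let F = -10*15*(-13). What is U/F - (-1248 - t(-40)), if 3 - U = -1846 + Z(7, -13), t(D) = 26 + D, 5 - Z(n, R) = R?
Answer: 2408131/1950 ≈ 1234.9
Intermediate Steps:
Z(n, R) = 5 - R
U = 1831 (U = 3 - (-1846 + (5 - 1*(-13))) = 3 - (-1846 + (5 + 13)) = 3 - (-1846 + 18) = 3 - 1*(-1828) = 3 + 1828 = 1831)
F = 1950 (F = -150*(-13) = 1950)
U/F - (-1248 - t(-40)) = 1831/1950 - (-1248 - (26 - 40)) = 1831*(1/1950) - (-1248 - 1*(-14)) = 1831/1950 - (-1248 + 14) = 1831/1950 - 1*(-1234) = 1831/1950 + 1234 = 2408131/1950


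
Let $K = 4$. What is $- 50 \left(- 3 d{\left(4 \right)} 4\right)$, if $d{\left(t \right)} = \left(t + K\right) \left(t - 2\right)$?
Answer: $9600$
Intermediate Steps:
$d{\left(t \right)} = \left(-2 + t\right) \left(4 + t\right)$ ($d{\left(t \right)} = \left(t + 4\right) \left(t - 2\right) = \left(4 + t\right) \left(-2 + t\right) = \left(-2 + t\right) \left(4 + t\right)$)
$- 50 \left(- 3 d{\left(4 \right)} 4\right) = - 50 \left(- 3 \left(-8 + 4^{2} + 2 \cdot 4\right) 4\right) = - 50 \left(- 3 \left(-8 + 16 + 8\right) 4\right) = - 50 \left(- 3 \cdot 16 \cdot 4\right) = - 50 \left(\left(-3\right) 64\right) = \left(-50\right) \left(-192\right) = 9600$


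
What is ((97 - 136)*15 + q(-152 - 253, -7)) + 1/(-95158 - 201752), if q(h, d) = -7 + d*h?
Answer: 665969129/296910 ≈ 2243.0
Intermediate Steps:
((97 - 136)*15 + q(-152 - 253, -7)) + 1/(-95158 - 201752) = ((97 - 136)*15 + (-7 - 7*(-152 - 253))) + 1/(-95158 - 201752) = (-39*15 + (-7 - 7*(-405))) + 1/(-296910) = (-585 + (-7 + 2835)) - 1/296910 = (-585 + 2828) - 1/296910 = 2243 - 1/296910 = 665969129/296910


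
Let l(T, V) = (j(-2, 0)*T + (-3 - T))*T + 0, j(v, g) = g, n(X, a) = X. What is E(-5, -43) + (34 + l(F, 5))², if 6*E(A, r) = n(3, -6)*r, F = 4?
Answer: 29/2 ≈ 14.500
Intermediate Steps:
l(T, V) = T*(-3 - T) (l(T, V) = (0*T + (-3 - T))*T + 0 = (0 + (-3 - T))*T + 0 = (-3 - T)*T + 0 = T*(-3 - T) + 0 = T*(-3 - T))
E(A, r) = r/2 (E(A, r) = (3*r)/6 = r/2)
E(-5, -43) + (34 + l(F, 5))² = (½)*(-43) + (34 - 1*4*(3 + 4))² = -43/2 + (34 - 1*4*7)² = -43/2 + (34 - 28)² = -43/2 + 6² = -43/2 + 36 = 29/2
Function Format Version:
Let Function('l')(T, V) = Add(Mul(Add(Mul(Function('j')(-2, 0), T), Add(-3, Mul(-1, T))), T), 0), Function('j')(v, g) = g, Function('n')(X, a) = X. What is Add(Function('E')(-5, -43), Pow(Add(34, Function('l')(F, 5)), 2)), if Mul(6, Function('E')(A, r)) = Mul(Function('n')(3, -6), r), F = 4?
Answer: Rational(29, 2) ≈ 14.500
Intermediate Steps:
Function('l')(T, V) = Mul(T, Add(-3, Mul(-1, T))) (Function('l')(T, V) = Add(Mul(Add(Mul(0, T), Add(-3, Mul(-1, T))), T), 0) = Add(Mul(Add(0, Add(-3, Mul(-1, T))), T), 0) = Add(Mul(Add(-3, Mul(-1, T)), T), 0) = Add(Mul(T, Add(-3, Mul(-1, T))), 0) = Mul(T, Add(-3, Mul(-1, T))))
Function('E')(A, r) = Mul(Rational(1, 2), r) (Function('E')(A, r) = Mul(Rational(1, 6), Mul(3, r)) = Mul(Rational(1, 2), r))
Add(Function('E')(-5, -43), Pow(Add(34, Function('l')(F, 5)), 2)) = Add(Mul(Rational(1, 2), -43), Pow(Add(34, Mul(-1, 4, Add(3, 4))), 2)) = Add(Rational(-43, 2), Pow(Add(34, Mul(-1, 4, 7)), 2)) = Add(Rational(-43, 2), Pow(Add(34, -28), 2)) = Add(Rational(-43, 2), Pow(6, 2)) = Add(Rational(-43, 2), 36) = Rational(29, 2)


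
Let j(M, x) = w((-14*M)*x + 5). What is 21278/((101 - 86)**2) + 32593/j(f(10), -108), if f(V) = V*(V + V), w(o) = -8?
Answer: -7163201/1800 ≈ -3979.6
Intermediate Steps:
f(V) = 2*V**2 (f(V) = V*(2*V) = 2*V**2)
j(M, x) = -8
21278/((101 - 86)**2) + 32593/j(f(10), -108) = 21278/((101 - 86)**2) + 32593/(-8) = 21278/(15**2) + 32593*(-1/8) = 21278/225 - 32593/8 = -7163201/1800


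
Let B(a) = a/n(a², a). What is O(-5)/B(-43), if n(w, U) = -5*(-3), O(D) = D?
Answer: 75/43 ≈ 1.7442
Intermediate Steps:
n(w, U) = 15
B(a) = a/15
O(-5)/B(-43) = -5/((1/15)*(-43)) = -5/(-43/15) = -5*(-15/43) = 75/43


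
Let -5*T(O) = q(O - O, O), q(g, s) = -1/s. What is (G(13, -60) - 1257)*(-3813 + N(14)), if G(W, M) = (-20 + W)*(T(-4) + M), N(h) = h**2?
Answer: 60523261/20 ≈ 3.0262e+6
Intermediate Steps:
T(O) = 1/(5*O) (T(O) = -(-1)/(5*O) = 1/(5*O))
G(W, M) = (-20 + W)*(-1/20 + M) (G(W, M) = (-20 + W)*((1/5)/(-4) + M) = (-20 + W)*((1/5)*(-1/4) + M) = (-20 + W)*(-1/20 + M))
(G(13, -60) - 1257)*(-3813 + N(14)) = ((1 - 20*(-60) - 1/20*13 - 60*13) - 1257)*(-3813 + 14**2) = ((1 + 1200 - 13/20 - 780) - 1257)*(-3813 + 196) = (8407/20 - 1257)*(-3617) = -16733/20*(-3617) = 60523261/20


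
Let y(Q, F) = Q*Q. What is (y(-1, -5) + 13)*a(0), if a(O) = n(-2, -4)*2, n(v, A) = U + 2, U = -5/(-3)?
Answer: 308/3 ≈ 102.67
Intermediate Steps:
U = 5/3 (U = -5*(-⅓) = 5/3 ≈ 1.6667)
n(v, A) = 11/3 (n(v, A) = 5/3 + 2 = 11/3)
a(O) = 22/3 (a(O) = (11/3)*2 = 22/3)
y(Q, F) = Q²
(y(-1, -5) + 13)*a(0) = ((-1)² + 13)*(22/3) = (1 + 13)*(22/3) = 14*(22/3) = 308/3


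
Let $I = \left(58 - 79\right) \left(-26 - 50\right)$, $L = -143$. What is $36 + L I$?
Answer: $-228192$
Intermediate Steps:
$I = 1596$ ($I = \left(-21\right) \left(-76\right) = 1596$)
$36 + L I = 36 - 228228 = -228192$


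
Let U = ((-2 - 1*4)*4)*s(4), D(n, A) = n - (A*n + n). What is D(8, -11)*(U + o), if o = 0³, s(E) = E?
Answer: -8448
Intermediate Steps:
o = 0
D(n, A) = -A*n (D(n, A) = n - (n + A*n) = n + (-n - A*n) = -A*n)
U = -96 (U = ((-2 - 1*4)*4)*4 = ((-2 - 4)*4)*4 = -6*4*4 = -24*4 = -96)
D(8, -11)*(U + o) = (-1*(-11)*8)*(-96 + 0) = 88*(-96) = -8448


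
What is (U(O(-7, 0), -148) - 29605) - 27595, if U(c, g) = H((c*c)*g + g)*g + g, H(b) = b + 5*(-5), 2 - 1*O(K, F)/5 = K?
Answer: 44323856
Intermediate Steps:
O(K, F) = 10 - 5*K
H(b) = -25 + b (H(b) = b - 25 = -25 + b)
U(c, g) = g + g*(-25 + g + g*c**2) (U(c, g) = (-25 + ((c*c)*g + g))*g + g = (-25 + (c**2*g + g))*g + g = (-25 + (g*c**2 + g))*g + g = (-25 + (g + g*c**2))*g + g = (-25 + g + g*c**2)*g + g = g*(-25 + g + g*c**2) + g = g + g*(-25 + g + g*c**2))
(U(O(-7, 0), -148) - 29605) - 27595 = (-148*(-24 - 148*(1 + (10 - 5*(-7))**2)) - 29605) - 27595 = (-148*(-24 - 148*(1 + (10 + 35)**2)) - 29605) - 27595 = (-148*(-24 - 148*(1 + 45**2)) - 29605) - 27595 = (-148*(-24 - 148*(1 + 2025)) - 29605) - 27595 = (-148*(-24 - 148*2026) - 29605) - 27595 = (-148*(-24 - 299848) - 29605) - 27595 = (-148*(-299872) - 29605) - 27595 = (44381056 - 29605) - 27595 = 44351451 - 27595 = 44323856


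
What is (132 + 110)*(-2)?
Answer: -484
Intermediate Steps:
(132 + 110)*(-2) = 242*(-2) = -484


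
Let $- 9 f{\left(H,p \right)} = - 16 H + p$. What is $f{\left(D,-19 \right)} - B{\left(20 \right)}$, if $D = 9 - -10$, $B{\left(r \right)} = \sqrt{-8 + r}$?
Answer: $\frac{323}{9} - 2 \sqrt{3} \approx 32.425$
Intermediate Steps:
$D = 19$ ($D = 9 + 10 = 19$)
$f{\left(H,p \right)} = - \frac{p}{9} + \frac{16 H}{9}$ ($f{\left(H,p \right)} = - \frac{- 16 H + p}{9} = - \frac{p - 16 H}{9} = - \frac{p}{9} + \frac{16 H}{9}$)
$f{\left(D,-19 \right)} - B{\left(20 \right)} = \left(\left(- \frac{1}{9}\right) \left(-19\right) + \frac{16}{9} \cdot 19\right) - \sqrt{-8 + 20} = \left(\frac{19}{9} + \frac{304}{9}\right) - \sqrt{12} = \frac{323}{9} - 2 \sqrt{3}$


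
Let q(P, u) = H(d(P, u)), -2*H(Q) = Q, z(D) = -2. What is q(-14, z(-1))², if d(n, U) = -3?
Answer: 9/4 ≈ 2.2500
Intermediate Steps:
H(Q) = -Q/2
q(P, u) = 3/2 (q(P, u) = -½*(-3) = 3/2)
q(-14, z(-1))² = (3/2)² = 9/4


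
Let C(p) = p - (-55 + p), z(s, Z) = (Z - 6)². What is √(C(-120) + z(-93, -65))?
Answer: 14*√26 ≈ 71.386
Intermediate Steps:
z(s, Z) = (-6 + Z)²
C(p) = 55 (C(p) = p + (55 - p) = 55)
√(C(-120) + z(-93, -65)) = √(55 + (-6 - 65)²) = √(55 + (-71)²) = √(55 + 5041) = √5096 = 14*√26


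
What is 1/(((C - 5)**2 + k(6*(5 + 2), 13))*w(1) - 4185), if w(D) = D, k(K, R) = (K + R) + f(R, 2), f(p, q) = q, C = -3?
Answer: -1/4064 ≈ -0.00024606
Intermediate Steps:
k(K, R) = 2 + K + R (k(K, R) = (K + R) + 2 = 2 + K + R)
1/(((C - 5)**2 + k(6*(5 + 2), 13))*w(1) - 4185) = 1/(((-3 - 5)**2 + (2 + 6*(5 + 2) + 13))*1 - 4185) = 1/(((-8)**2 + (2 + 6*7 + 13))*1 - 4185) = 1/((64 + (2 + 42 + 13))*1 - 4185) = 1/((64 + 57)*1 - 4185) = 1/(121*1 - 4185) = 1/(121 - 4185) = 1/(-4064) = -1/4064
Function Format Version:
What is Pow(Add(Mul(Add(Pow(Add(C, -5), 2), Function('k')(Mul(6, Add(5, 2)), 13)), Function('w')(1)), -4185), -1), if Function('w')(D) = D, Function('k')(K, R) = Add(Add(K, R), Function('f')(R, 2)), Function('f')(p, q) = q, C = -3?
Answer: Rational(-1, 4064) ≈ -0.00024606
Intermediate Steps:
Function('k')(K, R) = Add(2, K, R) (Function('k')(K, R) = Add(Add(K, R), 2) = Add(2, K, R))
Pow(Add(Mul(Add(Pow(Add(C, -5), 2), Function('k')(Mul(6, Add(5, 2)), 13)), Function('w')(1)), -4185), -1) = Pow(Add(Mul(Add(Pow(Add(-3, -5), 2), Add(2, Mul(6, Add(5, 2)), 13)), 1), -4185), -1) = Pow(Add(Mul(Add(Pow(-8, 2), Add(2, Mul(6, 7), 13)), 1), -4185), -1) = Pow(Add(Mul(Add(64, Add(2, 42, 13)), 1), -4185), -1) = Pow(Add(Mul(Add(64, 57), 1), -4185), -1) = Pow(Add(Mul(121, 1), -4185), -1) = Pow(Add(121, -4185), -1) = Pow(-4064, -1) = Rational(-1, 4064)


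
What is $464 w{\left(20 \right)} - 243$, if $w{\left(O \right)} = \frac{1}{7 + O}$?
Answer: $- \frac{6097}{27} \approx -225.81$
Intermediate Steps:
$464 w{\left(20 \right)} - 243 = \frac{464}{7 + 20} - 243 = \frac{464}{27} - 243 = - \frac{6097}{27}$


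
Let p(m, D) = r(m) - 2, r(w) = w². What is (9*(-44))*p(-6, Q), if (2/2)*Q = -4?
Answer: -13464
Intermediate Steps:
Q = -4
p(m, D) = -2 + m² (p(m, D) = m² - 2 = -2 + m²)
(9*(-44))*p(-6, Q) = (9*(-44))*(-2 + (-6)²) = -396*(-2 + 36) = -396*34 = -13464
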